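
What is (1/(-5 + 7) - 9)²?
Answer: 289/4 ≈ 72.250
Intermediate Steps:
(1/(-5 + 7) - 9)² = (1/2 - 9)² = (½ - 9)² = (-17/2)² = 289/4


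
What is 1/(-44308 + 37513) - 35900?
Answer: -243940501/6795 ≈ -35900.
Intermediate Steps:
1/(-44308 + 37513) - 35900 = 1/(-6795) - 35900 = -1/6795 - 35900 = -243940501/6795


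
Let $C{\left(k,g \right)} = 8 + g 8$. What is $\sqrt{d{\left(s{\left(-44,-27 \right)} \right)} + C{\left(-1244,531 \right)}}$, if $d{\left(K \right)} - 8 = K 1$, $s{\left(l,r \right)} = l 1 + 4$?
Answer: $8 \sqrt{66} \approx 64.992$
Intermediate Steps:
$C{\left(k,g \right)} = 8 + 8 g$
$s{\left(l,r \right)} = 4 + l$ ($s{\left(l,r \right)} = l + 4 = 4 + l$)
$d{\left(K \right)} = 8 + K$ ($d{\left(K \right)} = 8 + K 1 = 8 + K$)
$\sqrt{d{\left(s{\left(-44,-27 \right)} \right)} + C{\left(-1244,531 \right)}} = \sqrt{\left(8 + \left(4 - 44\right)\right) + \left(8 + 8 \cdot 531\right)} = \sqrt{\left(8 - 40\right) + \left(8 + 4248\right)} = \sqrt{-32 + 4256} = \sqrt{4224} = 8 \sqrt{66}$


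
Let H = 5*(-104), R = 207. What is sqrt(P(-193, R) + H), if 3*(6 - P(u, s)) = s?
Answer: I*sqrt(583) ≈ 24.145*I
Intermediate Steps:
P(u, s) = 6 - s/3
H = -520
sqrt(P(-193, R) + H) = sqrt((6 - 1/3*207) - 520) = sqrt((6 - 69) - 520) = sqrt(-63 - 520) = sqrt(-583) = I*sqrt(583)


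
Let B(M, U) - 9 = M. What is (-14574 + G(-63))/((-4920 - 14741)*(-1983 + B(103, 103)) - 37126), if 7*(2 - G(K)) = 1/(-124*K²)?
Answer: -50201880623/126602325096660 ≈ -0.00039653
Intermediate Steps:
B(M, U) = 9 + M
G(K) = 2 + 1/(868*K²) (G(K) = 2 - (-1/(124*K²))/7 = 2 - (-1)/(868*K²) = 2 + 1/(868*K²))
(-14574 + G(-63))/((-4920 - 14741)*(-1983 + B(103, 103)) - 37126) = (-14574 + (2 + (1/868)/(-63)²))/((-4920 - 14741)*(-1983 + (9 + 103)) - 37126) = (-14574 + (2 + (1/868)*(1/3969)))/(-19661*(-1983 + 112) - 37126) = (-14574 + (2 + 1/3445092))/(-19661*(-1871) - 37126) = (-14574 + 6890185/3445092)/(36785731 - 37126) = -50201880623/3445092/36748605 = -50201880623/3445092*1/36748605 = -50201880623/126602325096660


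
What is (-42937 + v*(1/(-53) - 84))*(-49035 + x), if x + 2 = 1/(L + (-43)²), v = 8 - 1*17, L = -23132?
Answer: 2333177239131648/1127999 ≈ 2.0684e+9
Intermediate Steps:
v = -9 (v = 8 - 17 = -9)
x = -42567/21283 (x = -2 + 1/(-23132 + (-43)²) = -2 + 1/(-23132 + 1849) = -2 + 1/(-21283) = -2 - 1/21283 = -42567/21283 ≈ -2.0000)
(-42937 + v*(1/(-53) - 84))*(-49035 + x) = (-42937 - 9*(1/(-53) - 84))*(-49035 - 42567/21283) = (-42937 - 9*(-1/53 - 84))*(-1043654472/21283) = (-42937 - 9*(-4453/53))*(-1043654472/21283) = (-42937 + 40077/53)*(-1043654472/21283) = -2235584/53*(-1043654472/21283) = 2333177239131648/1127999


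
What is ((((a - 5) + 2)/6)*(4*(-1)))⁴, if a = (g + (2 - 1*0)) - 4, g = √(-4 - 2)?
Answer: 16*(5 - I*√6)⁴/81 ≈ -47.21 - 183.86*I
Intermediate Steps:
g = I*√6 (g = √(-6) = I*√6 ≈ 2.4495*I)
a = -2 + I*√6 (a = (I*√6 + (2 - 1*0)) - 4 = (I*√6 + (2 + 0)) - 4 = (I*√6 + 2) - 4 = (2 + I*√6) - 4 = -2 + I*√6 ≈ -2.0 + 2.4495*I)
((((a - 5) + 2)/6)*(4*(-1)))⁴ = (((((-2 + I*√6) - 5) + 2)/6)*(4*(-1)))⁴ = ((((-7 + I*√6) + 2)*(⅙))*(-4))⁴ = (((-5 + I*√6)*(⅙))*(-4))⁴ = ((-⅚ + I*√6/6)*(-4))⁴ = (10/3 - 2*I*√6/3)⁴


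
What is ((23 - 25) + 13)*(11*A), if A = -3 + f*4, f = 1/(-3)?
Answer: -1573/3 ≈ -524.33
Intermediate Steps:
f = -1/3 ≈ -0.33333
A = -13/3 (A = -3 - 1/3*4 = -3 - 4/3 = -13/3 ≈ -4.3333)
((23 - 25) + 13)*(11*A) = ((23 - 25) + 13)*(11*(-13/3)) = (-2 + 13)*(-143/3) = 11*(-143/3) = -1573/3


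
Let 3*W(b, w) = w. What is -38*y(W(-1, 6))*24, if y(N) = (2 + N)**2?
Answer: -14592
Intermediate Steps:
W(b, w) = w/3
-38*y(W(-1, 6))*24 = -38*(2 + (1/3)*6)**2*24 = -38*(2 + 2)**2*24 = -38*4**2*24 = -38*16*24 = -608*24 = -14592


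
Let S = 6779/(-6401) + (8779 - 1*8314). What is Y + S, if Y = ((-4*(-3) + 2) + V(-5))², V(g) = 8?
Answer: 6067770/6401 ≈ 947.94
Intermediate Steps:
S = 2969686/6401 (S = 6779*(-1/6401) + (8779 - 8314) = -6779/6401 + 465 = 2969686/6401 ≈ 463.94)
Y = 484 (Y = ((-4*(-3) + 2) + 8)² = ((12 + 2) + 8)² = (14 + 8)² = 22² = 484)
Y + S = 484 + 2969686/6401 = 6067770/6401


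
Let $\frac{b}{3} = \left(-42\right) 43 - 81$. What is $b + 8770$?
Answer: $3109$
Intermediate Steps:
$b = -5661$ ($b = 3 \left(\left(-42\right) 43 - 81\right) = 3 \left(-1806 - 81\right) = 3 \left(-1887\right) = -5661$)
$b + 8770 = -5661 + 8770 = 3109$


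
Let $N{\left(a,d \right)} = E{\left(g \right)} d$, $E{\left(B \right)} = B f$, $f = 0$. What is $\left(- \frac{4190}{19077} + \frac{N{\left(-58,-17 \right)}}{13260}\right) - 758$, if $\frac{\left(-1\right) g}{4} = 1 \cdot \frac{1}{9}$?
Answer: $- \frac{14464556}{19077} \approx -758.22$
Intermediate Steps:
$g = - \frac{4}{9}$ ($g = - 4 \cdot 1 \cdot \frac{1}{9} = \left(-4\right) \frac{1}{9} = - \frac{4}{9} \approx -0.44444$)
$E{\left(B \right)} = 0$ ($E{\left(B \right)} = B 0 = 0$)
$N{\left(a,d \right)} = 0$ ($N{\left(a,d \right)} = 0 d = 0$)
$\left(- \frac{4190}{19077} + \frac{N{\left(-58,-17 \right)}}{13260}\right) - 758 = \left(- \frac{4190}{19077} + \frac{0}{13260}\right) - 758 = \left(\left(-4190\right) \frac{1}{19077} + 0 \cdot \frac{1}{13260}\right) - 758 = \left(- \frac{4190}{19077} + 0\right) - 758 = - \frac{4190}{19077} - 758 = - \frac{14464556}{19077}$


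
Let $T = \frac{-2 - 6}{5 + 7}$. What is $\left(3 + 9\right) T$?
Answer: $-8$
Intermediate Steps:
$T = - \frac{2}{3}$ ($T = - \frac{8}{12} = \left(-8\right) \frac{1}{12} = - \frac{2}{3} \approx -0.66667$)
$\left(3 + 9\right) T = \left(3 + 9\right) \left(- \frac{2}{3}\right) = 12 \left(- \frac{2}{3}\right) = -8$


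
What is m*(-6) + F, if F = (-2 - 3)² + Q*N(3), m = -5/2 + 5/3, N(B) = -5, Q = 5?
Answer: 5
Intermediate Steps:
m = -⅚ (m = -5*½ + 5*(⅓) = -5/2 + 5/3 = -⅚ ≈ -0.83333)
F = 0 (F = (-2 - 3)² + 5*(-5) = (-5)² - 25 = 25 - 25 = 0)
m*(-6) + F = -⅚*(-6) + 0 = 5 + 0 = 5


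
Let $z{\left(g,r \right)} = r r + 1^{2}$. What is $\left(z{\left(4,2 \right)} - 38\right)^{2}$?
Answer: $1089$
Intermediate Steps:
$z{\left(g,r \right)} = 1 + r^{2}$ ($z{\left(g,r \right)} = r^{2} + 1 = 1 + r^{2}$)
$\left(z{\left(4,2 \right)} - 38\right)^{2} = \left(\left(1 + 2^{2}\right) - 38\right)^{2} = \left(\left(1 + 4\right) - 38\right)^{2} = \left(5 - 38\right)^{2} = \left(-33\right)^{2} = 1089$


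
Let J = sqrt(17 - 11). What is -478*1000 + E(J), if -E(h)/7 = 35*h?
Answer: -478000 - 245*sqrt(6) ≈ -4.7860e+5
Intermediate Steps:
J = sqrt(6) ≈ 2.4495
E(h) = -245*h
-478*1000 + E(J) = -478*1000 - 245*sqrt(6) = -478000 - 245*sqrt(6)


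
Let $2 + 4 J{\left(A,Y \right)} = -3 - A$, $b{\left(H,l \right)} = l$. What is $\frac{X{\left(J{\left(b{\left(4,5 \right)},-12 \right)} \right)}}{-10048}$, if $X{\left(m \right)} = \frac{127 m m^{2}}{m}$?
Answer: $- \frac{3175}{40192} \approx -0.078996$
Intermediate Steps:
$J{\left(A,Y \right)} = - \frac{5}{4} - \frac{A}{4}$ ($J{\left(A,Y \right)} = - \frac{1}{2} + \frac{-3 - A}{4} = - \frac{1}{2} - \left(\frac{3}{4} + \frac{A}{4}\right) = - \frac{5}{4} - \frac{A}{4}$)
$X{\left(m \right)} = 127 m^{2}$ ($X{\left(m \right)} = \frac{127 m^{3}}{m} = 127 m^{2}$)
$\frac{X{\left(J{\left(b{\left(4,5 \right)},-12 \right)} \right)}}{-10048} = \frac{127 \left(- \frac{5}{4} - \frac{5}{4}\right)^{2}}{-10048} = 127 \left(- \frac{5}{4} - \frac{5}{4}\right)^{2} \left(- \frac{1}{10048}\right) = 127 \left(- \frac{5}{2}\right)^{2} \left(- \frac{1}{10048}\right) = 127 \cdot \frac{25}{4} \left(- \frac{1}{10048}\right) = \frac{3175}{4} \left(- \frac{1}{10048}\right) = - \frac{3175}{40192}$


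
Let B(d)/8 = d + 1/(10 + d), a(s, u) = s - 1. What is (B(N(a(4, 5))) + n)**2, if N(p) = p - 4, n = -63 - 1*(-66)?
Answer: 1369/81 ≈ 16.901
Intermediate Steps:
a(s, u) = -1 + s
n = 3 (n = -63 + 66 = 3)
N(p) = -4 + p
B(d) = 8*d + 8/(10 + d) (B(d) = 8*(d + 1/(10 + d)) = 8*d + 8/(10 + d))
(B(N(a(4, 5))) + n)**2 = (8*(1 + (-4 + (-1 + 4))**2 + 10*(-4 + (-1 + 4)))/(10 + (-4 + (-1 + 4))) + 3)**2 = (8*(1 + (-4 + 3)**2 + 10*(-4 + 3))/(10 + (-4 + 3)) + 3)**2 = (8*(1 + (-1)**2 + 10*(-1))/(10 - 1) + 3)**2 = (8*(1 + 1 - 10)/9 + 3)**2 = (8*(1/9)*(-8) + 3)**2 = (-64/9 + 3)**2 = (-37/9)**2 = 1369/81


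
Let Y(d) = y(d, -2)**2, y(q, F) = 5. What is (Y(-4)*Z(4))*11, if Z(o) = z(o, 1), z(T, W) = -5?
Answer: -1375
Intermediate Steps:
Z(o) = -5
Y(d) = 25 (Y(d) = 5**2 = 25)
(Y(-4)*Z(4))*11 = (25*(-5))*11 = -125*11 = -1375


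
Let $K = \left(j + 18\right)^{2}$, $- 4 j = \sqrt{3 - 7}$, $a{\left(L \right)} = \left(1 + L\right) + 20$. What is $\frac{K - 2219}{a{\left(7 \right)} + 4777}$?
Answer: $- \frac{2219}{4805} + \frac{\left(36 - i\right)^{2}}{19220} \approx -0.39443 - 0.0037461 i$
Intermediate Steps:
$a{\left(L \right)} = 21 + L$
$j = - \frac{i}{2}$ ($j = - \frac{\sqrt{3 - 7}}{4} = - \frac{\sqrt{-4}}{4} = - \frac{2 i}{4} = - \frac{i}{2} \approx - 0.5 i$)
$K = \left(18 - \frac{i}{2}\right)^{2}$ ($K = \left(- \frac{i}{2} + 18\right)^{2} = \left(18 - \frac{i}{2}\right)^{2} \approx 323.75 - 18.0 i$)
$\frac{K - 2219}{a{\left(7 \right)} + 4777} = \frac{\frac{\left(36 - i\right)^{2}}{4} - 2219}{\left(21 + 7\right) + 4777} = \frac{-2219 + \frac{\left(36 - i\right)^{2}}{4}}{28 + 4777} = \frac{-2219 + \frac{\left(36 - i\right)^{2}}{4}}{4805} = \left(-2219 + \frac{\left(36 - i\right)^{2}}{4}\right) \frac{1}{4805} = - \frac{2219}{4805} + \frac{\left(36 - i\right)^{2}}{19220}$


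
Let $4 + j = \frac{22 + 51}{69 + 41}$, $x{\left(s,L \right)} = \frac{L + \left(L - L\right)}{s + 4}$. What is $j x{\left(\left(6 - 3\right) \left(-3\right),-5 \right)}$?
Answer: $- \frac{367}{110} \approx -3.3364$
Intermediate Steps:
$x{\left(s,L \right)} = \frac{L}{4 + s}$ ($x{\left(s,L \right)} = \frac{L + 0}{4 + s} = \frac{L}{4 + s}$)
$j = - \frac{367}{110}$ ($j = -4 + \frac{22 + 51}{69 + 41} = -4 + \frac{73}{110} = - \frac{367}{110} \approx -3.3364$)
$j x{\left(\left(6 - 3\right) \left(-3\right),-5 \right)} = - \frac{367 \left(- \frac{5}{4 + \left(6 - 3\right) \left(-3\right)}\right)}{110} = - \frac{367 \left(- \frac{5}{4 + 3 \left(-3\right)}\right)}{110} = - \frac{367 \left(- \frac{5}{4 - 9}\right)}{110} = - \frac{367 \left(- \frac{5}{-5}\right)}{110} = - \frac{367 \left(\left(-5\right) \left(- \frac{1}{5}\right)\right)}{110} = \left(- \frac{367}{110}\right) 1 = - \frac{367}{110}$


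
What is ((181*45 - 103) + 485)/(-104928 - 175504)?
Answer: -8527/280432 ≈ -0.030407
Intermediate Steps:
((181*45 - 103) + 485)/(-104928 - 175504) = ((8145 - 103) + 485)/(-280432) = (8042 + 485)*(-1/280432) = 8527*(-1/280432) = -8527/280432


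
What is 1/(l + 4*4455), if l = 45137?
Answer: 1/62957 ≈ 1.5884e-5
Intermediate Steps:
1/(l + 4*4455) = 1/(45137 + 4*4455) = 1/(45137 + 17820) = 1/62957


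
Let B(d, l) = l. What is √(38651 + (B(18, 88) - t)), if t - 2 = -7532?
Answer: 3*√5141 ≈ 215.10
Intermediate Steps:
t = -7530 (t = 2 - 7532 = -7530)
√(38651 + (B(18, 88) - t)) = √(38651 + (88 - 1*(-7530))) = √(38651 + (88 + 7530)) = √(38651 + 7618) = √46269 = 3*√5141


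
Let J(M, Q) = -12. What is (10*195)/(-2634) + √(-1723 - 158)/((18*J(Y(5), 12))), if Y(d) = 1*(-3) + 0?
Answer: -325/439 - I*√209/72 ≈ -0.74032 - 0.20079*I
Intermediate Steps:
Y(d) = -3 (Y(d) = -3 + 0 = -3)
(10*195)/(-2634) + √(-1723 - 158)/((18*J(Y(5), 12))) = (10*195)/(-2634) + √(-1723 - 158)/((18*(-12))) = 1950*(-1/2634) + √(-1881)/(-216) = -325/439 + (3*I*√209)*(-1/216) = -325/439 - I*√209/72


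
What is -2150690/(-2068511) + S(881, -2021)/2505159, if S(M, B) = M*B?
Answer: 1704834505699/5181948948249 ≈ 0.32899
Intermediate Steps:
S(M, B) = B*M
-2150690/(-2068511) + S(881, -2021)/2505159 = -2150690/(-2068511) - 2021*881/2505159 = -2150690*(-1/2068511) - 1780501*1/2505159 = 2150690/2068511 - 1780501/2505159 = 1704834505699/5181948948249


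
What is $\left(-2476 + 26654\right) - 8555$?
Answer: $15623$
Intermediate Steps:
$\left(-2476 + 26654\right) - 8555 = 24178 - 8555 = 15623$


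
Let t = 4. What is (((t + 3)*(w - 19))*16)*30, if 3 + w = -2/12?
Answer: -74480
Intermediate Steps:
w = -19/6 (w = -3 - 2/12 = -3 - 2*1/12 = -3 - ⅙ = -19/6 ≈ -3.1667)
(((t + 3)*(w - 19))*16)*30 = (((4 + 3)*(-19/6 - 19))*16)*30 = ((7*(-133/6))*16)*30 = -931/6*16*30 = -7448/3*30 = -74480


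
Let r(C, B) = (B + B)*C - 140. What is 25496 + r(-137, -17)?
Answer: 30014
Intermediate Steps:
r(C, B) = -140 + 2*B*C (r(C, B) = (2*B)*C - 140 = 2*B*C - 140 = -140 + 2*B*C)
25496 + r(-137, -17) = 25496 + (-140 + 2*(-17)*(-137)) = 25496 + (-140 + 4658) = 25496 + 4518 = 30014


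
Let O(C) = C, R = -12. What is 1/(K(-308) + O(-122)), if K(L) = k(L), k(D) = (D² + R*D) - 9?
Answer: 1/98429 ≈ 1.0160e-5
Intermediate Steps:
k(D) = -9 + D² - 12*D (k(D) = (D² - 12*D) - 9 = -9 + D² - 12*D)
K(L) = -9 + L² - 12*L
1/(K(-308) + O(-122)) = 1/((-9 + (-308)² - 12*(-308)) - 122) = 1/((-9 + 94864 + 3696) - 122) = 1/(98551 - 122) = 1/98429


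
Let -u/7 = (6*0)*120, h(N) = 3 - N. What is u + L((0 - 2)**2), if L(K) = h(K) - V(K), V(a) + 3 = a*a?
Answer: -14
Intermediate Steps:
V(a) = -3 + a**2 (V(a) = -3 + a*a = -3 + a**2)
u = 0 (u = -7*6*0*120 = -0*120 = -7*0 = 0)
L(K) = 6 - K - K**2 (L(K) = (3 - K) - (-3 + K**2) = (3 - K) + (3 - K**2) = 6 - K - K**2)
u + L((0 - 2)**2) = 0 + (6 - (0 - 2)**2 - ((0 - 2)**2)**2) = 0 + (6 - 1*(-2)**2 - ((-2)**2)**2) = 0 + (6 - 1*4 - 1*4**2) = 0 + (6 - 4 - 1*16) = 0 + (6 - 4 - 16) = 0 - 14 = -14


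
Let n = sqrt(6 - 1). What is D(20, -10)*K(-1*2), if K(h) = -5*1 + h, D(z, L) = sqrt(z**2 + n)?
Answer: -7*sqrt(400 + sqrt(5)) ≈ -140.39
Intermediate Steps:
n = sqrt(5) ≈ 2.2361
D(z, L) = sqrt(sqrt(5) + z**2) (D(z, L) = sqrt(z**2 + sqrt(5)) = sqrt(sqrt(5) + z**2))
K(h) = -5 + h
D(20, -10)*K(-1*2) = sqrt(sqrt(5) + 20**2)*(-5 - 1*2) = sqrt(sqrt(5) + 400)*(-5 - 2) = sqrt(400 + sqrt(5))*(-7) = -7*sqrt(400 + sqrt(5))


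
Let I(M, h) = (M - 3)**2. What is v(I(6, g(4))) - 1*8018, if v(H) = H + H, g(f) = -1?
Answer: -8000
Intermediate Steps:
I(M, h) = (-3 + M)**2
v(H) = 2*H
v(I(6, g(4))) - 1*8018 = 2*(-3 + 6)**2 - 1*8018 = 2*3**2 - 8018 = 2*9 - 8018 = 18 - 8018 = -8000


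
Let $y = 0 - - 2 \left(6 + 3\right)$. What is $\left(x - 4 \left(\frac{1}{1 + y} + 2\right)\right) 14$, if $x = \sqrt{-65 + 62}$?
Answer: $- \frac{2184}{19} + 14 i \sqrt{3} \approx -114.95 + 24.249 i$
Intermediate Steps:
$x = i \sqrt{3}$ ($x = \sqrt{-3} = i \sqrt{3} \approx 1.732 i$)
$y = 18$ ($y = 0 - \left(-2\right) 9 = 0 - -18 = 0 + 18 = 18$)
$\left(x - 4 \left(\frac{1}{1 + y} + 2\right)\right) 14 = \left(i \sqrt{3} - 4 \left(\frac{1}{1 + 18} + 2\right)\right) 14 = \left(i \sqrt{3} - 4 \left(\frac{1}{19} + 2\right)\right) 14 = \left(i \sqrt{3} - \frac{156}{19}\right) 14 = \left(- \frac{156}{19} + i \sqrt{3}\right) 14 = - \frac{2184}{19} + 14 i \sqrt{3}$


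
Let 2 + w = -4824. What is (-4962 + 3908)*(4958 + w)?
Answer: -139128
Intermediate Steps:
w = -4826 (w = -2 - 4824 = -4826)
(-4962 + 3908)*(4958 + w) = (-4962 + 3908)*(4958 - 4826) = -1054*132 = -139128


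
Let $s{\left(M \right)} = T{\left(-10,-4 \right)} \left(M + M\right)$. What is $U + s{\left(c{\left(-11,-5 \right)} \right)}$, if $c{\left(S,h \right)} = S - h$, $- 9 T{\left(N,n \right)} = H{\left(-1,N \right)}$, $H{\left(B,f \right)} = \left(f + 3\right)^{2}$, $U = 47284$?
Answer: $\frac{142048}{3} \approx 47349.0$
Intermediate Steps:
$H{\left(B,f \right)} = \left(3 + f\right)^{2}$
$T{\left(N,n \right)} = - \frac{\left(3 + N\right)^{2}}{9}$
$s{\left(M \right)} = - \frac{98 M}{9}$ ($s{\left(M \right)} = - \frac{\left(3 - 10\right)^{2}}{9} \left(M + M\right) = - \frac{\left(-7\right)^{2}}{9} \cdot 2 M = \left(- \frac{1}{9}\right) 49 \cdot 2 M = - \frac{49 \cdot 2 M}{9} = - \frac{98 M}{9}$)
$U + s{\left(c{\left(-11,-5 \right)} \right)} = 47284 - \frac{98 \left(-11 - -5\right)}{9} = 47284 - \frac{98 \left(-11 + 5\right)}{9} = 47284 - - \frac{196}{3} = 47284 + \frac{196}{3} = \frac{142048}{3}$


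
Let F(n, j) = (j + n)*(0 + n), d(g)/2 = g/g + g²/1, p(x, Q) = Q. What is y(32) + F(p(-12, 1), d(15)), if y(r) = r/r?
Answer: 454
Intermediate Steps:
d(g) = 2 + 2*g² (d(g) = 2*(g/g + g²/1) = 2*(1 + g²*1) = 2*(1 + g²) = 2 + 2*g²)
y(r) = 1
F(n, j) = n*(j + n) (F(n, j) = (j + n)*n = n*(j + n))
y(32) + F(p(-12, 1), d(15)) = 1 + 1*((2 + 2*15²) + 1) = 1 + 1*((2 + 2*225) + 1) = 1 + 1*((2 + 450) + 1) = 1 + 1*(452 + 1) = 1 + 1*453 = 1 + 453 = 454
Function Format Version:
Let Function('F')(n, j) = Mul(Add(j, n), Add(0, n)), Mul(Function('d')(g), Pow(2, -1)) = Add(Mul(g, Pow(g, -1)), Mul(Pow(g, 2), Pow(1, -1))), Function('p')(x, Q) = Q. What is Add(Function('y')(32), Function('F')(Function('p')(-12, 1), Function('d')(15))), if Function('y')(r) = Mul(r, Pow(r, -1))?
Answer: 454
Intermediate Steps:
Function('d')(g) = Add(2, Mul(2, Pow(g, 2))) (Function('d')(g) = Mul(2, Add(Mul(g, Pow(g, -1)), Mul(Pow(g, 2), Pow(1, -1)))) = Mul(2, Add(1, Mul(Pow(g, 2), 1))) = Mul(2, Add(1, Pow(g, 2))) = Add(2, Mul(2, Pow(g, 2))))
Function('y')(r) = 1
Function('F')(n, j) = Mul(n, Add(j, n)) (Function('F')(n, j) = Mul(Add(j, n), n) = Mul(n, Add(j, n)))
Add(Function('y')(32), Function('F')(Function('p')(-12, 1), Function('d')(15))) = Add(1, Mul(1, Add(Add(2, Mul(2, Pow(15, 2))), 1))) = Add(1, Mul(1, Add(Add(2, Mul(2, 225)), 1))) = Add(1, Mul(1, Add(Add(2, 450), 1))) = Add(1, Mul(1, Add(452, 1))) = Add(1, Mul(1, 453)) = Add(1, 453) = 454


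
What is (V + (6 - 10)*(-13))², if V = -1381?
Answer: 1766241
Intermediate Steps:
(V + (6 - 10)*(-13))² = (-1381 + (6 - 10)*(-13))² = (-1381 - 4*(-13))² = (-1381 + 52)² = (-1329)² = 1766241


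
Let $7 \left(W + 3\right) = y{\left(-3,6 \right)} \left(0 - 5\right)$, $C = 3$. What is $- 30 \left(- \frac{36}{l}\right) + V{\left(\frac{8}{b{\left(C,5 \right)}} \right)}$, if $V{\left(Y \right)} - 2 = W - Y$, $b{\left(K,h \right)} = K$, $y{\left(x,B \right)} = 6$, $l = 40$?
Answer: $\frac{400}{21} \approx 19.048$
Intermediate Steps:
$W = - \frac{51}{7}$ ($W = -3 + \frac{6 \left(0 - 5\right)}{7} = -3 + \frac{6 \left(-5\right)}{7} = -3 + \frac{1}{7} \left(-30\right) = -3 - \frac{30}{7} = - \frac{51}{7} \approx -7.2857$)
$V{\left(Y \right)} = - \frac{37}{7} - Y$ ($V{\left(Y \right)} = 2 - \left(\frac{51}{7} + Y\right) = - \frac{37}{7} - Y$)
$- 30 \left(- \frac{36}{l}\right) + V{\left(\frac{8}{b{\left(C,5 \right)}} \right)} = - 30 \left(- \frac{36}{40}\right) - \left(\frac{37}{7} + \frac{8}{3}\right) = - 30 \left(\left(-36\right) \frac{1}{40}\right) - \left(\frac{37}{7} + 8 \cdot \frac{1}{3}\right) = \left(-30\right) \left(- \frac{9}{10}\right) - \frac{167}{21} = 27 - \frac{167}{21} = \frac{400}{21}$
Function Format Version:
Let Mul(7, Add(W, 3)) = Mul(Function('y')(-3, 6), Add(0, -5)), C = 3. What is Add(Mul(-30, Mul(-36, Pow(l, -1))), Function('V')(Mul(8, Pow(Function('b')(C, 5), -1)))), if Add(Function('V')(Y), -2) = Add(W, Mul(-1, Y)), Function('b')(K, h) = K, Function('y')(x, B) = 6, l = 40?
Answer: Rational(400, 21) ≈ 19.048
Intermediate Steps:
W = Rational(-51, 7) (W = Add(-3, Mul(Rational(1, 7), Mul(6, Add(0, -5)))) = Add(-3, Mul(Rational(1, 7), Mul(6, -5))) = Add(-3, Mul(Rational(1, 7), -30)) = Add(-3, Rational(-30, 7)) = Rational(-51, 7) ≈ -7.2857)
Function('V')(Y) = Add(Rational(-37, 7), Mul(-1, Y)) (Function('V')(Y) = Add(2, Add(Rational(-51, 7), Mul(-1, Y))) = Add(Rational(-37, 7), Mul(-1, Y)))
Add(Mul(-30, Mul(-36, Pow(l, -1))), Function('V')(Mul(8, Pow(Function('b')(C, 5), -1)))) = Add(Mul(-30, Mul(-36, Pow(40, -1))), Add(Rational(-37, 7), Mul(-1, Mul(8, Pow(3, -1))))) = Add(Mul(-30, Mul(-36, Rational(1, 40))), Add(Rational(-37, 7), Mul(-1, Mul(8, Rational(1, 3))))) = Add(Mul(-30, Rational(-9, 10)), Add(Rational(-37, 7), Mul(-1, Rational(8, 3)))) = Add(27, Add(Rational(-37, 7), Rational(-8, 3))) = Add(27, Rational(-167, 21)) = Rational(400, 21)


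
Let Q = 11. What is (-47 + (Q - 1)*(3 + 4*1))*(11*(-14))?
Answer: -3542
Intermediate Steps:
(-47 + (Q - 1)*(3 + 4*1))*(11*(-14)) = (-47 + (11 - 1)*(3 + 4*1))*(11*(-14)) = (-47 + 10*(3 + 4))*(-154) = (-47 + 10*7)*(-154) = (-47 + 70)*(-154) = 23*(-154) = -3542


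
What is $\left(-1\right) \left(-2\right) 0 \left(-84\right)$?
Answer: $0$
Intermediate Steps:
$\left(-1\right) \left(-2\right) 0 \left(-84\right) = 2 \cdot 0 \left(-84\right) = 0 \left(-84\right) = 0$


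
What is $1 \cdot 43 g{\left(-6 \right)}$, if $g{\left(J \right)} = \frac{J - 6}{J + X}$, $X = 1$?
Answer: $\frac{516}{5} \approx 103.2$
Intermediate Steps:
$g{\left(J \right)} = \frac{-6 + J}{1 + J}$ ($g{\left(J \right)} = \frac{J - 6}{J + 1} = \frac{-6 + J}{1 + J}$)
$1 \cdot 43 g{\left(-6 \right)} = 1 \cdot 43 \frac{-6 - 6}{1 - 6} = 43 \frac{1}{-5} \left(-12\right) = 43 \left(\left(- \frac{1}{5}\right) \left(-12\right)\right) = 43 \cdot \frac{12}{5} = \frac{516}{5}$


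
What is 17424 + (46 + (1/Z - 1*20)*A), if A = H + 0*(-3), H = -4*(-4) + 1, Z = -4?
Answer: 68503/4 ≈ 17126.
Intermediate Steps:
H = 17 (H = 16 + 1 = 17)
A = 17 (A = 17 + 0*(-3) = 17 + 0 = 17)
17424 + (46 + (1/Z - 1*20)*A) = 17424 + (46 + (1/(-4) - 1*20)*17) = 17424 + (46 + (-¼ - 20)*17) = 17424 + (46 - 81/4*17) = 17424 + (46 - 1377/4) = 17424 - 1193/4 = 68503/4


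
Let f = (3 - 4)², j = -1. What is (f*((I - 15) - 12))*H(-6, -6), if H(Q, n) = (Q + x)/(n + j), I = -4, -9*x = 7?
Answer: -1891/63 ≈ -30.016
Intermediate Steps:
x = -7/9 (x = -⅑*7 = -7/9 ≈ -0.77778)
f = 1 (f = (-1)² = 1)
H(Q, n) = (-7/9 + Q)/(-1 + n) (H(Q, n) = (Q - 7/9)/(n - 1) = (-7/9 + Q)/(-1 + n))
(f*((I - 15) - 12))*H(-6, -6) = (1*((-4 - 15) - 12))*((-7/9 - 6)/(-1 - 6)) = (1*(-19 - 12))*(-61/9/(-7)) = (1*(-31))*(-⅐*(-61/9)) = -31*61/63 = -1891/63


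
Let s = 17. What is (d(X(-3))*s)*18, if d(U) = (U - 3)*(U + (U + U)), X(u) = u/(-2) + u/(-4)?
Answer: -12393/8 ≈ -1549.1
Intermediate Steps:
X(u) = -3*u/4 (X(u) = u*(-1/2) + u*(-1/4) = -u/2 - u/4 = -3*u/4)
d(U) = 3*U*(-3 + U) (d(U) = (-3 + U)*(U + 2*U) = (-3 + U)*(3*U) = 3*U*(-3 + U))
(d(X(-3))*s)*18 = ((3*(-3/4*(-3))*(-3 - 3/4*(-3)))*17)*18 = ((3*(9/4)*(-3 + 9/4))*17)*18 = ((3*(9/4)*(-3/4))*17)*18 = -81/16*17*18 = -1377/16*18 = -12393/8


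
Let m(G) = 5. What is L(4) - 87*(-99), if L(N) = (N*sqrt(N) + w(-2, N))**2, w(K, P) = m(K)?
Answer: 8782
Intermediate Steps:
w(K, P) = 5
L(N) = (5 + N**(3/2))**2 (L(N) = (N*sqrt(N) + 5)**2 = (N**(3/2) + 5)**2 = (5 + N**(3/2))**2)
L(4) - 87*(-99) = (5 + 4**(3/2))**2 - 87*(-99) = (5 + 8)**2 + 8613 = 13**2 + 8613 = 169 + 8613 = 8782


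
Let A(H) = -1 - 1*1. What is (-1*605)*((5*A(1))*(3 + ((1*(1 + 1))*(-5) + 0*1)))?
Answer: -42350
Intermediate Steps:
A(H) = -2 (A(H) = -1 - 1 = -2)
(-1*605)*((5*A(1))*(3 + ((1*(1 + 1))*(-5) + 0*1))) = (-1*605)*((5*(-2))*(3 + ((1*(1 + 1))*(-5) + 0*1))) = -(-6050)*(3 + ((1*2)*(-5) + 0)) = -(-6050)*(3 + (2*(-5) + 0)) = -(-6050)*(3 + (-10 + 0)) = -(-6050)*(3 - 10) = -(-6050)*(-7) = -605*70 = -42350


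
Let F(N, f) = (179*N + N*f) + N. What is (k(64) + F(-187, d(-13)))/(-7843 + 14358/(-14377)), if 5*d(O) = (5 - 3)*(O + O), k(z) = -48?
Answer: 2283297632/563865845 ≈ 4.0494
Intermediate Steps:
d(O) = 4*O/5 (d(O) = ((5 - 3)*(O + O))/5 = (2*(2*O))/5 = (4*O)/5 = 4*O/5)
F(N, f) = 180*N + N*f
(k(64) + F(-187, d(-13)))/(-7843 + 14358/(-14377)) = (-48 - 187*(180 + (⅘)*(-13)))/(-7843 + 14358/(-14377)) = (-48 - 187*(180 - 52/5))/(-7843 + 14358*(-1/14377)) = (-48 - 187*848/5)/(-7843 - 14358/14377) = (-48 - 158576/5)/(-112773169/14377) = -158816/5*(-14377/112773169) = 2283297632/563865845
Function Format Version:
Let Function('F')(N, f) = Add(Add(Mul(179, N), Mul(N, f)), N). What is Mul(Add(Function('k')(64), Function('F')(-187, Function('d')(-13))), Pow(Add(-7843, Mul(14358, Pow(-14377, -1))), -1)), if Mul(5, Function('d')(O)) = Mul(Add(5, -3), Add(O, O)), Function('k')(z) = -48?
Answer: Rational(2283297632, 563865845) ≈ 4.0494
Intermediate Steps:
Function('d')(O) = Mul(Rational(4, 5), O) (Function('d')(O) = Mul(Rational(1, 5), Mul(Add(5, -3), Add(O, O))) = Mul(Rational(1, 5), Mul(2, Mul(2, O))) = Mul(Rational(1, 5), Mul(4, O)) = Mul(Rational(4, 5), O))
Function('F')(N, f) = Add(Mul(180, N), Mul(N, f))
Mul(Add(Function('k')(64), Function('F')(-187, Function('d')(-13))), Pow(Add(-7843, Mul(14358, Pow(-14377, -1))), -1)) = Mul(Add(-48, Mul(-187, Add(180, Mul(Rational(4, 5), -13)))), Pow(Add(-7843, Mul(14358, Pow(-14377, -1))), -1)) = Mul(Add(-48, Mul(-187, Add(180, Rational(-52, 5)))), Pow(Add(-7843, Mul(14358, Rational(-1, 14377))), -1)) = Mul(Add(-48, Mul(-187, Rational(848, 5))), Pow(Add(-7843, Rational(-14358, 14377)), -1)) = Mul(Add(-48, Rational(-158576, 5)), Pow(Rational(-112773169, 14377), -1)) = Mul(Rational(-158816, 5), Rational(-14377, 112773169)) = Rational(2283297632, 563865845)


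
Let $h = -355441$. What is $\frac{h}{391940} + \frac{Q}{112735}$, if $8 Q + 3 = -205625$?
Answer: $- \frac{2005794837}{1767414236} \approx -1.1349$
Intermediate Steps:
$Q = - \frac{51407}{2}$ ($Q = - \frac{3}{8} + \frac{1}{8} \left(-205625\right) = - \frac{3}{8} - \frac{205625}{8} = - \frac{51407}{2} \approx -25704.0$)
$\frac{h}{391940} + \frac{Q}{112735} = - \frac{355441}{391940} - \frac{51407}{2 \cdot 112735} = \left(-355441\right) \frac{1}{391940} - \frac{51407}{225470} = - \frac{355441}{391940} - \frac{51407}{225470} = - \frac{2005794837}{1767414236}$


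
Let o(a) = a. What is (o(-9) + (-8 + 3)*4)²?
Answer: 841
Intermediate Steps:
(o(-9) + (-8 + 3)*4)² = (-9 + (-8 + 3)*4)² = (-9 - 5*4)² = (-9 - 20)² = (-29)² = 841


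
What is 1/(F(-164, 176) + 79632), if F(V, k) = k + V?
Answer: 1/79644 ≈ 1.2556e-5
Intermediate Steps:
F(V, k) = V + k
1/(F(-164, 176) + 79632) = 1/((-164 + 176) + 79632) = 1/(12 + 79632) = 1/79644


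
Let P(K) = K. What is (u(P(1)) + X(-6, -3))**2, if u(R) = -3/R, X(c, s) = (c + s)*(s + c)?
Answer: 6084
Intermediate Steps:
X(c, s) = (c + s)**2 (X(c, s) = (c + s)*(c + s) = (c + s)**2)
(u(P(1)) + X(-6, -3))**2 = (-3/1 + (-6 - 3)**2)**2 = (-3*1 + (-9)**2)**2 = (-3 + 81)**2 = 78**2 = 6084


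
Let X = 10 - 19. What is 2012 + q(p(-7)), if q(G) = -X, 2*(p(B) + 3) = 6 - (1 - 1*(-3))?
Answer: 2021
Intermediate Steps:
p(B) = -2 (p(B) = -3 + (6 - (1 - 1*(-3)))/2 = -3 + (6 - (1 + 3))/2 = -3 + (6 - 1*4)/2 = -3 + (6 - 4)/2 = -3 + (½)*2 = -3 + 1 = -2)
X = -9
q(G) = 9 (q(G) = -1*(-9) = 9)
2012 + q(p(-7)) = 2012 + 9 = 2021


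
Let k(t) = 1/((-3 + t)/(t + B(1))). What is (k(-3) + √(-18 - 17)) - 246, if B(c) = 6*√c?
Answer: -493/2 + I*√35 ≈ -246.5 + 5.9161*I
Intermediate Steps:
k(t) = (6 + t)/(-3 + t) (k(t) = 1/((-3 + t)/(t + 6*√1)) = 1/((-3 + t)/(t + 6*1)) = 1/((-3 + t)/(t + 6)) = 1/((-3 + t)/(6 + t)) = (6 + t)/(-3 + t))
(k(-3) + √(-18 - 17)) - 246 = ((6 - 3)/(-3 - 3) + √(-18 - 17)) - 246 = (3/(-6) + √(-35)) - 246 = (-⅙*3 + I*√35) - 246 = (-½ + I*√35) - 246 = -493/2 + I*√35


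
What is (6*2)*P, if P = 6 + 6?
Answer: 144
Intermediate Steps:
P = 12
(6*2)*P = (6*2)*12 = 12*12 = 144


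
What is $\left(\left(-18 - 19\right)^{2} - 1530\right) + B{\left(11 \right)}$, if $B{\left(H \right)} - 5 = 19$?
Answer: $-137$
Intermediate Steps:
$B{\left(H \right)} = 24$ ($B{\left(H \right)} = 5 + 19 = 24$)
$\left(\left(-18 - 19\right)^{2} - 1530\right) + B{\left(11 \right)} = \left(\left(-18 - 19\right)^{2} - 1530\right) + 24 = \left(\left(-37\right)^{2} - 1530\right) + 24 = \left(1369 - 1530\right) + 24 = -161 + 24 = -137$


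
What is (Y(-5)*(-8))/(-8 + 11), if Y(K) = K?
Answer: 40/3 ≈ 13.333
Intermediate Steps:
(Y(-5)*(-8))/(-8 + 11) = (-5*(-8))/(-8 + 11) = 40/3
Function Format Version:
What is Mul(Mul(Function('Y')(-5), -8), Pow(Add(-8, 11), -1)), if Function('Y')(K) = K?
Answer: Rational(40, 3) ≈ 13.333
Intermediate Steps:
Mul(Mul(Function('Y')(-5), -8), Pow(Add(-8, 11), -1)) = Mul(Mul(-5, -8), Pow(Add(-8, 11), -1)) = Mul(40, Pow(3, -1)) = Mul(40, Rational(1, 3)) = Rational(40, 3)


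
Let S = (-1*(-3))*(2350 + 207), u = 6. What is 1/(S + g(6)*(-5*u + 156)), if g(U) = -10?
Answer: 1/6411 ≈ 0.00015598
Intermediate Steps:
S = 7671 (S = 3*2557 = 7671)
1/(S + g(6)*(-5*u + 156)) = 1/(7671 - 10*(-5*6 + 156)) = 1/(7671 - 10*(-30 + 156)) = 1/(7671 - 10*126) = 1/(7671 - 1260) = 1/6411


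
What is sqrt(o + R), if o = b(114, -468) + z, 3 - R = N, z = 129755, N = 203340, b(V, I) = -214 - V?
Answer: I*sqrt(73910) ≈ 271.86*I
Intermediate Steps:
R = -203337 (R = 3 - 1*203340 = 3 - 203340 = -203337)
o = 129427 (o = (-214 - 1*114) + 129755 = (-214 - 114) + 129755 = -328 + 129755 = 129427)
sqrt(o + R) = sqrt(129427 - 203337) = sqrt(-73910) = I*sqrt(73910)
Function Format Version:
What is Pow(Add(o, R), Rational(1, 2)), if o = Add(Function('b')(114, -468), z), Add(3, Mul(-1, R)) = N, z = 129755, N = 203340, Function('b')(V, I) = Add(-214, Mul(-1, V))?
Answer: Mul(I, Pow(73910, Rational(1, 2))) ≈ Mul(271.86, I)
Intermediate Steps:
R = -203337 (R = Add(3, Mul(-1, 203340)) = Add(3, -203340) = -203337)
o = 129427 (o = Add(Add(-214, Mul(-1, 114)), 129755) = Add(Add(-214, -114), 129755) = Add(-328, 129755) = 129427)
Pow(Add(o, R), Rational(1, 2)) = Pow(Add(129427, -203337), Rational(1, 2)) = Pow(-73910, Rational(1, 2)) = Mul(I, Pow(73910, Rational(1, 2)))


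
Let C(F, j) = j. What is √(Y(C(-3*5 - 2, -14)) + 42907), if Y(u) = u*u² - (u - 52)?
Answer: 7*√821 ≈ 200.57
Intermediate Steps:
Y(u) = 52 + u³ - u (Y(u) = u³ - (-52 + u) = u³ + (52 - u) = 52 + u³ - u)
√(Y(C(-3*5 - 2, -14)) + 42907) = √((52 + (-14)³ - 1*(-14)) + 42907) = √((52 - 2744 + 14) + 42907) = √(-2678 + 42907) = √40229 = 7*√821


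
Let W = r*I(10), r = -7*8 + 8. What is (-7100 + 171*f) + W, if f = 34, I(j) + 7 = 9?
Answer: -1382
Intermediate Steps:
r = -48 (r = -56 + 8 = -48)
I(j) = 2 (I(j) = -7 + 9 = 2)
W = -96 (W = -48*2 = -96)
(-7100 + 171*f) + W = (-7100 + 171*34) - 96 = (-7100 + 5814) - 96 = -1286 - 96 = -1382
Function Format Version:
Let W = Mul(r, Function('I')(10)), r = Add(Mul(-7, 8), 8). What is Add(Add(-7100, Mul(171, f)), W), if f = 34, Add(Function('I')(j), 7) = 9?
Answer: -1382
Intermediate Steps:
r = -48 (r = Add(-56, 8) = -48)
Function('I')(j) = 2 (Function('I')(j) = Add(-7, 9) = 2)
W = -96 (W = Mul(-48, 2) = -96)
Add(Add(-7100, Mul(171, f)), W) = Add(Add(-7100, Mul(171, 34)), -96) = Add(Add(-7100, 5814), -96) = Add(-1286, -96) = -1382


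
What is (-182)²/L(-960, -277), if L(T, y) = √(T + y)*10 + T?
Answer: -1589952/52265 - 16562*I*√1237/52265 ≈ -30.421 - 11.145*I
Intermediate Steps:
L(T, y) = T + 10*√(T + y) (L(T, y) = 10*√(T + y) + T = T + 10*√(T + y))
(-182)²/L(-960, -277) = (-182)²/(-960 + 10*√(-960 - 277)) = 33124/(-960 + 10*√(-1237)) = 33124/(-960 + 10*(I*√1237)) = 33124/(-960 + 10*I*√1237)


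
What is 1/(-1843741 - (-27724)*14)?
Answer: -1/1455605 ≈ -6.8700e-7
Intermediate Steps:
1/(-1843741 - (-27724)*14) = 1/(-1843741 - 1*(-388136)) = 1/(-1843741 + 388136) = 1/(-1455605) = -1/1455605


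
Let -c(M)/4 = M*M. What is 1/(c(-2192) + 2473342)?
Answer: -1/16746114 ≈ -5.9715e-8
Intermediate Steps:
c(M) = -4*M² (c(M) = -4*M*M = -4*M²)
1/(c(-2192) + 2473342) = 1/(-4*(-2192)² + 2473342) = 1/(-4*4804864 + 2473342) = 1/(-19219456 + 2473342) = 1/(-16746114) = -1/16746114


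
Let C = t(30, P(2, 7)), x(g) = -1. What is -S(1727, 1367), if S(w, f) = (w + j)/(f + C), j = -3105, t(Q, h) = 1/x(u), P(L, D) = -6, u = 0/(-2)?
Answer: 689/683 ≈ 1.0088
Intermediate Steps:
u = 0 (u = 0*(-½) = 0)
t(Q, h) = -1 (t(Q, h) = 1/(-1) = -1)
C = -1
S(w, f) = (-3105 + w)/(-1 + f) (S(w, f) = (w - 3105)/(f - 1) = (-3105 + w)/(-1 + f))
-S(1727, 1367) = -(-3105 + 1727)/(-1 + 1367) = -(-1378)/1366 = -1*(-689/683) = 689/683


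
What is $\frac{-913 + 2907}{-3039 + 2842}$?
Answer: $- \frac{1994}{197} \approx -10.122$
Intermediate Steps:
$\frac{-913 + 2907}{-3039 + 2842} = \frac{1994}{-197} = 1994 \left(- \frac{1}{197}\right) = - \frac{1994}{197}$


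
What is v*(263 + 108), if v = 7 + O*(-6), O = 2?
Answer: -1855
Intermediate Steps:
v = -5 (v = 7 + 2*(-6) = 7 - 12 = -5)
v*(263 + 108) = -5*(263 + 108) = -5*371 = -1855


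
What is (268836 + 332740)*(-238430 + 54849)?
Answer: -110437923656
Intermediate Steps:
(268836 + 332740)*(-238430 + 54849) = 601576*(-183581) = -110437923656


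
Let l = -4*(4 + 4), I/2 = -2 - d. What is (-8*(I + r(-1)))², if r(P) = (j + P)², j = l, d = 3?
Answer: 74511424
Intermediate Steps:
I = -10 (I = 2*(-2 - 1*3) = 2*(-2 - 3) = 2*(-5) = -10)
l = -32 (l = -4*8 = -32)
j = -32
r(P) = (-32 + P)²
(-8*(I + r(-1)))² = (-8*(-10 + (-32 - 1)²))² = (-8*(-10 + (-33)²))² = (-8*(-10 + 1089))² = (-8*1079)² = (-8632)² = 74511424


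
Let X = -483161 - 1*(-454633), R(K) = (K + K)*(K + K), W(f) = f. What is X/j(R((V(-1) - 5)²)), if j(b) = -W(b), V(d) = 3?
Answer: 1783/4 ≈ 445.75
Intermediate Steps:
R(K) = 4*K² (R(K) = (2*K)*(2*K) = 4*K²)
X = -28528 (X = -483161 + 454633 = -28528)
j(b) = -b
X/j(R((V(-1) - 5)²)) = -28528*(-1/(4*(3 - 5)⁴)) = -28528/((-4*((-2)²)²)) = -28528/((-4*4²)) = -28528/((-4*16)) = -28528/((-1*64)) = -28528/(-64) = -28528*(-1/64) = 1783/4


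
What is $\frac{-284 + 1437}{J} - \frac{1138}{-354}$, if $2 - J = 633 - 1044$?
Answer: $\frac{7442}{1239} \approx 6.0065$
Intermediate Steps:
$J = 413$ ($J = 2 - \left(633 - 1044\right) = 2 - -411 = 2 + 411 = 413$)
$\frac{-284 + 1437}{J} - \frac{1138}{-354} = \frac{-284 + 1437}{413} - \frac{1138}{-354} = 1153 \cdot \frac{1}{413} - - \frac{569}{177} = \frac{1153}{413} + \frac{569}{177} = \frac{7442}{1239}$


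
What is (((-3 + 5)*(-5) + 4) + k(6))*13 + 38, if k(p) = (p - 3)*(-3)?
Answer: -157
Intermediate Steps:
k(p) = 9 - 3*p (k(p) = (-3 + p)*(-3) = 9 - 3*p)
(((-3 + 5)*(-5) + 4) + k(6))*13 + 38 = (((-3 + 5)*(-5) + 4) + (9 - 3*6))*13 + 38 = ((2*(-5) + 4) + (9 - 18))*13 + 38 = ((-10 + 4) - 9)*13 + 38 = (-6 - 9)*13 + 38 = -15*13 + 38 = -195 + 38 = -157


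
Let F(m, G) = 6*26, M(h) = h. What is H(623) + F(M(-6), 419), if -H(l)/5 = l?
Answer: -2959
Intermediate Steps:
F(m, G) = 156
H(l) = -5*l
H(623) + F(M(-6), 419) = -5*623 + 156 = -3115 + 156 = -2959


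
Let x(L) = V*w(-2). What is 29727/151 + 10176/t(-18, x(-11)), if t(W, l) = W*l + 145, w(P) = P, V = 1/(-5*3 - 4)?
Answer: 110022657/410569 ≈ 267.98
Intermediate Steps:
V = -1/19 (V = 1/(-15 - 4) = 1/(-19) = -1/19 ≈ -0.052632)
x(L) = 2/19 (x(L) = -1/19*(-2) = 2/19)
t(W, l) = 145 + W*l
29727/151 + 10176/t(-18, x(-11)) = 29727/151 + 10176/(145 - 18*2/19) = 29727*(1/151) + 10176/(145 - 36/19) = 29727/151 + 10176/(2719/19) = 29727/151 + 10176*(19/2719) = 29727/151 + 193344/2719 = 110022657/410569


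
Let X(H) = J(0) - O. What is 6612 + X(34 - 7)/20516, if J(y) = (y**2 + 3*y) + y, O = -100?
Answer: 33912973/5129 ≈ 6612.0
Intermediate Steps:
J(y) = y**2 + 4*y
X(H) = 100 (X(H) = 0*(4 + 0) - 1*(-100) = 0*4 + 100 = 0 + 100 = 100)
6612 + X(34 - 7)/20516 = 6612 + 100/20516 = 6612 + 100*(1/20516) = 6612 + 25/5129 = 33912973/5129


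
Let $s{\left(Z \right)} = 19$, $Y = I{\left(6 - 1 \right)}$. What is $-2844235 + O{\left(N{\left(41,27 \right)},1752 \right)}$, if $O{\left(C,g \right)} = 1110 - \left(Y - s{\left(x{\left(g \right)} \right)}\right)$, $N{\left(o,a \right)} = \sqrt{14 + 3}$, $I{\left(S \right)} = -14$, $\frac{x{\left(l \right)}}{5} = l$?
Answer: $-2843092$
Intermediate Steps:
$x{\left(l \right)} = 5 l$
$Y = -14$
$N{\left(o,a \right)} = \sqrt{17}$
$O{\left(C,g \right)} = 1143$ ($O{\left(C,g \right)} = 1110 + \left(19 - -14\right) = 1110 + \left(19 + 14\right) = 1110 + 33 = 1143$)
$-2844235 + O{\left(N{\left(41,27 \right)},1752 \right)} = -2844235 + 1143 = -2843092$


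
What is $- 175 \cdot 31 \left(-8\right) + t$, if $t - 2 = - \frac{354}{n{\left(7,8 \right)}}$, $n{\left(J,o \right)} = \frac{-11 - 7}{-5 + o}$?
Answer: $43461$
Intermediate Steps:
$n{\left(J,o \right)} = - \frac{18}{-5 + o}$
$t = 61$ ($t = 2 - \frac{354}{\left(-18\right) \frac{1}{-5 + 8}} = 2 - \frac{354}{\left(-18\right) \frac{1}{3}} = 2 - \frac{354}{-6} = 2 - -59 = 2 + 59 = 61$)
$- 175 \cdot 31 \left(-8\right) + t = - 175 \cdot 31 \left(-8\right) + 61 = \left(-175\right) \left(-248\right) + 61 = 43400 + 61 = 43461$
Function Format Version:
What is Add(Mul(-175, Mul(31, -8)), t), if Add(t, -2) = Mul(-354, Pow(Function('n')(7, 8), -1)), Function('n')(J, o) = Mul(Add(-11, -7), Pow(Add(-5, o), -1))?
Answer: 43461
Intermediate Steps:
Function('n')(J, o) = Mul(-18, Pow(Add(-5, o), -1))
t = 61 (t = Add(2, Mul(-354, Pow(Mul(-18, Pow(Add(-5, 8), -1)), -1))) = Add(2, Mul(-354, Pow(Mul(-18, Pow(3, -1)), -1))) = Add(2, Mul(-354, Pow(Mul(-18, Rational(1, 3)), -1))) = Add(2, Mul(-354, Pow(-6, -1))) = Add(2, Mul(-354, Rational(-1, 6))) = Add(2, 59) = 61)
Add(Mul(-175, Mul(31, -8)), t) = Add(Mul(-175, Mul(31, -8)), 61) = Add(Mul(-175, -248), 61) = Add(43400, 61) = 43461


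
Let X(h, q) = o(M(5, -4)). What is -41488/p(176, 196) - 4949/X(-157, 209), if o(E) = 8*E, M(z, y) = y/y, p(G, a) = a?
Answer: -325477/392 ≈ -830.30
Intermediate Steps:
M(z, y) = 1
X(h, q) = 8 (X(h, q) = 8*1 = 8)
-41488/p(176, 196) - 4949/X(-157, 209) = -41488/196 - 4949/8 = -41488*1/196 - 4949*⅛ = -10372/49 - 4949/8 = -325477/392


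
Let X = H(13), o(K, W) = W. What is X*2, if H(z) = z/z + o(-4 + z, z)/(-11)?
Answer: -4/11 ≈ -0.36364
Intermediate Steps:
H(z) = 1 - z/11 (H(z) = z/z + z/(-11) = 1 + z*(-1/11) = 1 - z/11)
X = -2/11 (X = 1 - 1/11*13 = 1 - 13/11 = -2/11 ≈ -0.18182)
X*2 = -2/11*2 = -4/11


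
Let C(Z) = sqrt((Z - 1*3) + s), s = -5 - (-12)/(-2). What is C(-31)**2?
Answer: -45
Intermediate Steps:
s = -11 (s = -5 - (-12)*(-1)/2 = -5 - 3*2 = -5 - 6 = -11)
C(Z) = sqrt(-14 + Z) (C(Z) = sqrt((Z - 1*3) - 11) = sqrt((Z - 3) - 11) = sqrt((-3 + Z) - 11) = sqrt(-14 + Z))
C(-31)**2 = (sqrt(-14 - 31))**2 = (sqrt(-45))**2 = (3*I*sqrt(5))**2 = -45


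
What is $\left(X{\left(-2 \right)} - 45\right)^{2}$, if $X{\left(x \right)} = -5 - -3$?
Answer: $2209$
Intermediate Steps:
$X{\left(x \right)} = -2$ ($X{\left(x \right)} = -5 + 3 = -2$)
$\left(X{\left(-2 \right)} - 45\right)^{2} = \left(-2 - 45\right)^{2} = \left(-47\right)^{2} = 2209$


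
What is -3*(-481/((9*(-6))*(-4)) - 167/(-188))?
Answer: 13589/3384 ≈ 4.0157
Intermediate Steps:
-3*(-481/((9*(-6))*(-4)) - 167/(-188)) = -3*(-481/((-54*(-4))) - 167*(-1/188)) = -3*(-481/216 + 167/188) = -3*(-13589/10152) = 13589/3384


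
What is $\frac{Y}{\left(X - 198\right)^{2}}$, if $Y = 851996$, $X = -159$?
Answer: $\frac{851996}{127449} \approx 6.685$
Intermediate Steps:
$\frac{Y}{\left(X - 198\right)^{2}} = \frac{851996}{\left(-159 - 198\right)^{2}} = \frac{851996}{\left(-357\right)^{2}} = \frac{851996}{127449}$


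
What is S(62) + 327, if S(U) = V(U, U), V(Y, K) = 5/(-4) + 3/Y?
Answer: 40399/124 ≈ 325.80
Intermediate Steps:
V(Y, K) = -5/4 + 3/Y (V(Y, K) = 5*(-¼) + 3/Y = -5/4 + 3/Y)
S(U) = -5/4 + 3/U
S(62) + 327 = (-5/4 + 3/62) + 327 = -149/124 + 327 = 40399/124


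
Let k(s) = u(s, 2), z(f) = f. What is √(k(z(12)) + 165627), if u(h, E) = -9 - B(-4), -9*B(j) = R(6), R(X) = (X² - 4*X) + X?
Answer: 182*√5 ≈ 406.96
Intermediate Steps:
R(X) = X² - 3*X
B(j) = -2 (B(j) = -2*(-3 + 6)/3 = -2*3/3 = -⅑*18 = -2)
u(h, E) = -7 (u(h, E) = -9 - 1*(-2) = -9 + 2 = -7)
k(s) = -7
√(k(z(12)) + 165627) = √(-7 + 165627) = √165620 = 182*√5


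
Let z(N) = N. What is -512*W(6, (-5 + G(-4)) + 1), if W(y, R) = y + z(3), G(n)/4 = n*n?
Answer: -4608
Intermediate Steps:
G(n) = 4*n**2 (G(n) = 4*(n*n) = 4*n**2)
W(y, R) = 3 + y (W(y, R) = y + 3 = 3 + y)
-512*W(6, (-5 + G(-4)) + 1) = -512*(3 + 6) = -512*9 = -4608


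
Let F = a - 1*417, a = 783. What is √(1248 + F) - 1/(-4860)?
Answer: 1/4860 + √1614 ≈ 40.175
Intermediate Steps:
F = 366 (F = 783 - 1*417 = 783 - 417 = 366)
√(1248 + F) - 1/(-4860) = √(1248 + 366) - 1/(-4860) = √1614 - 1*(-1/4860) = √1614 + 1/4860 = 1/4860 + √1614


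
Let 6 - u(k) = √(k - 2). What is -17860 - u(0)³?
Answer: -18040 + 106*I*√2 ≈ -18040.0 + 149.91*I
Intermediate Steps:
u(k) = 6 - √(-2 + k) (u(k) = 6 - √(k - 2) = 6 - √(-2 + k))
-17860 - u(0)³ = -17860 - (6 - √(-2 + 0))³ = -17860 - (6 - √(-2))³ = -17860 - (6 - I*√2)³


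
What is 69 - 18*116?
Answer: -2019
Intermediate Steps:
69 - 18*116 = 69 - 2088 = -2019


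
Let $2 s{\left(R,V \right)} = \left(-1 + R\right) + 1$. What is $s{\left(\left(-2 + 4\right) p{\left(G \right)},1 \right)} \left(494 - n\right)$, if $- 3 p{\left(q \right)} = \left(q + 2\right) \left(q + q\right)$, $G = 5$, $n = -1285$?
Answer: $-41510$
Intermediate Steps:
$p{\left(q \right)} = - \frac{2 q \left(2 + q\right)}{3}$ ($p{\left(q \right)} = - \frac{\left(q + 2\right) \left(q + q\right)}{3} = - \frac{\left(2 + q\right) 2 q}{3} = - \frac{2 q \left(2 + q\right)}{3}$)
$s{\left(R,V \right)} = \frac{R}{2}$ ($s{\left(R,V \right)} = \frac{\left(-1 + R\right) + 1}{2} = \frac{R}{2}$)
$s{\left(\left(-2 + 4\right) p{\left(G \right)},1 \right)} \left(494 - n\right) = \frac{\left(-2 + 4\right) \left(\left(- \frac{2}{3}\right) 5 \left(2 + 5\right)\right)}{2} \left(494 - -1285\right) = \frac{2 \left(\left(- \frac{2}{3}\right) 5 \cdot 7\right)}{2} \left(494 + 1285\right) = \frac{2 \left(- \frac{70}{3}\right)}{2} \cdot 1779 = \frac{1}{2} \left(- \frac{140}{3}\right) 1779 = \left(- \frac{70}{3}\right) 1779 = -41510$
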